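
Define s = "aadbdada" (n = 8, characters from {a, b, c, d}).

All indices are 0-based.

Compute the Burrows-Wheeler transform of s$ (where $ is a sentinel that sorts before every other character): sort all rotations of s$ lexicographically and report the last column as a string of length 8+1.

ad$dadaba

rank  rotation   last
    0  $aadbdada  a
    1  a$aadbdad  d
    2  aadbdada$  $
    3  ada$aadbd  d
    4  adbdada$a  a
    5  bdada$aad  d
    6  da$aadbda  a
    7  dada$aadb  b
    8  dbdada$aa  a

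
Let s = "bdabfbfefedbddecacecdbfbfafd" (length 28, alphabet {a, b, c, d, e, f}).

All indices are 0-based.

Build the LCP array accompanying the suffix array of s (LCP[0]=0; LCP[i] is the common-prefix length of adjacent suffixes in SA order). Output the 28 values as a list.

rank | idx | suffix
   0 |   2 | abfbfefedbddecacecdbfbfafd
   1 |  16 | acecdbfbfafd
   2 |  25 | afd
   3 |   0 | bdabfbfefedbddecacecdbfbfafd
   4 |  11 | bddecacecdbfbfafd
   5 |  23 | bfafd
   6 |  21 | bfbfafd
   7 |   3 | bfbfefedbddecacecdbfbfafd
   8 |   5 | bfefedbddecacecdbfbfafd
   9 |  15 | cacecdbfbfafd
  10 |  19 | cdbfbfafd
  11 |  17 | cecdbfbfafd
  12 |  27 | d
  13 |   1 | dabfbfefedbddecacecdbfbfafd
  14 |  10 | dbddecacecdbfbfafd
  15 |  20 | dbfbfafd
  16 |  12 | ddecacecdbfbfafd
  17 |  13 | decacecdbfbfafd
  18 |  14 | ecacecdbfbfafd
  19 |  18 | ecdbfbfafd
  20 |   9 | edbddecacecdbfbfafd
  21 |   7 | efedbddecacecdbfbfafd
  22 |  24 | fafd
  23 |  22 | fbfafd
  24 |   4 | fbfefedbddecacecdbfbfafd
  25 |  26 | fd
  26 |   8 | fedbddecacecdbfbfafd
  27 |   6 | fefedbddecacecdbfbfafd

SA = [2, 16, 25, 0, 11, 23, 21, 3, 5, 15, 19, 17, 27, 1, 10, 20, 12, 13, 14, 18, 9, 7, 24, 22, 4, 26, 8, 6]
[i] adj suffixes → lcp
  [1] 2/16 → 1 ('a')
  [2] 16/25 → 1 ('a')
  [3] 25/0 → 0 ('')
  [4] 0/11 → 2 ('bd')
  [5] 11/23 → 1 ('b')
  [6] 23/21 → 2 ('bf')
  [7] 21/3 → 4 ('bfbf')
  [8] 3/5 → 2 ('bf')
  [9] 5/15 → 0 ('')
  [10] 15/19 → 1 ('c')
  [11] 19/17 → 1 ('c')
  [12] 17/27 → 0 ('')
  [13] 27/1 → 1 ('d')
  [14] 1/10 → 1 ('d')
  [15] 10/20 → 2 ('db')
  [16] 20/12 → 1 ('d')
  [17] 12/13 → 1 ('d')
  [18] 13/14 → 0 ('')
  [19] 14/18 → 2 ('ec')
  [20] 18/9 → 1 ('e')
  [21] 9/7 → 1 ('e')
  [22] 7/24 → 0 ('')
  [23] 24/22 → 1 ('f')
  [24] 22/4 → 3 ('fbf')
  [25] 4/26 → 1 ('f')
  [26] 26/8 → 1 ('f')
  [27] 8/6 → 2 ('fe')

[0, 1, 1, 0, 2, 1, 2, 4, 2, 0, 1, 1, 0, 1, 1, 2, 1, 1, 0, 2, 1, 1, 0, 1, 3, 1, 1, 2]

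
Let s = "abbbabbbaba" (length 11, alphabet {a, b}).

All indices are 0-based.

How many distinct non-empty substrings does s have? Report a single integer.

sorted suffixes:
  #0 SA[0]=10  'a'
  #1 SA[1]=8  'aba'
  #2 SA[2]=4  'abbbaba'
  #3 SA[3]=0  'abbbabbbaba'
  #4 SA[4]=9  'ba'
  #5 SA[5]=7  'baba'
  #6 SA[6]=3  'babbbaba'
  #7 SA[7]=6  'bbaba'
  #8 SA[8]=2  'bbabbbaba'
  #9 SA[9]=5  'bbbaba'
  #10 SA[10]=1  'bbbabbbaba'

SA = [10, 8, 4, 0, 9, 7, 3, 6, 2, 5, 1]
i: (SA[i-1],SA[i]) lcp shared
  1: (10,8) 1 'a'
  2: (8,4) 2 'ab'
  3: (4,0) 6 'abbbab'
  4: (0,9) 0 ''
  5: (9,7) 2 'ba'
  6: (7,3) 3 'bab'
  7: (3,6) 1 'b'
  8: (6,2) 4 'bbab'
  9: (2,5) 2 'bb'
  10: (5,1) 5 'bbbab'

n(n+1)/2 = 11·12/2 = 66
Σ LCP = 0 + 1 + 2 + 6 + 0 + 2 + 3 + 1 + 4 + 2 + 5 = 26
distinct = 66 − 26 = 40

40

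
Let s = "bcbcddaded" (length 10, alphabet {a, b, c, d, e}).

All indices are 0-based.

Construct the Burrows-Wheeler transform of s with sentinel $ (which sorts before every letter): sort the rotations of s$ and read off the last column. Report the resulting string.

rank  rotation     last
    0  $bcbcddaded  d
    1  aded$bcbcdd  d
    2  bcbcddaded$  $
    3  bcddaded$bc  c
    4  cbcddaded$b  b
    5  cddaded$bcb  b
    6  d$bcbcddade  e
    7  daded$bcbcd  d
    8  ddaded$bcbc  c
    9  ded$bcbcdda  a
   10  ed$bcbcddad  d

dd$cbbedcad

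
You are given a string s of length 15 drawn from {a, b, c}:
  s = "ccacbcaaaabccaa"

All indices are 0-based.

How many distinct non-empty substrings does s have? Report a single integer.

sorted suffixes:
  #0 SA[0]=14  'a'
  #1 SA[1]=13  'aa'
  #2 SA[2]=6  'aaaabccaa'
  #3 SA[3]=7  'aaabccaa'
  #4 SA[4]=8  'aabccaa'
  #5 SA[5]=9  'abccaa'
  #6 SA[6]=2  'acbcaaaabccaa'
  #7 SA[7]=4  'bcaaaabccaa'
  #8 SA[8]=10  'bccaa'
  #9 SA[9]=12  'caa'
  #10 SA[10]=5  'caaaabccaa'
  #11 SA[11]=1  'cacbcaaaabccaa'
  #12 SA[12]=3  'cbcaaaabccaa'
  #13 SA[13]=11  'ccaa'
  #14 SA[14]=0  'ccacbcaaaabccaa'

SA = [14, 13, 6, 7, 8, 9, 2, 4, 10, 12, 5, 1, 3, 11, 0]
i: (SA[i-1],SA[i]) lcp shared
  1: (14,13) 1 'a'
  2: (13,6) 2 'aa'
  3: (6,7) 3 'aaa'
  4: (7,8) 2 'aa'
  5: (8,9) 1 'a'
  6: (9,2) 1 'a'
  7: (2,4) 0 ''
  8: (4,10) 2 'bc'
  9: (10,12) 0 ''
  10: (12,5) 3 'caa'
  11: (5,1) 2 'ca'
  12: (1,3) 1 'c'
  13: (3,11) 1 'c'
  14: (11,0) 3 'cca'

n(n+1)/2 = 15·16/2 = 120
Σ LCP = 0 + 1 + 2 + 3 + 2 + 1 + 1 + 0 + 2 + 0 + 3 + 2 + 1 + 1 + 3 = 22
distinct = 120 − 22 = 98

98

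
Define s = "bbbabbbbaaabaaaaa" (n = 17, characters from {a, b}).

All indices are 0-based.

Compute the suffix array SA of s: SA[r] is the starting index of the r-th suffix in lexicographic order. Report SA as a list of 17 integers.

[16, 15, 14, 13, 12, 8, 9, 10, 3, 11, 7, 2, 6, 1, 5, 0, 4]

sorted suffixes:
  #0 SA[0]=16  'a'
  #1 SA[1]=15  'aa'
  #2 SA[2]=14  'aaa'
  #3 SA[3]=13  'aaaa'
  #4 SA[4]=12  'aaaaa'
  #5 SA[5]=8  'aaabaaaaa'
  #6 SA[6]=9  'aabaaaaa'
  #7 SA[7]=10  'abaaaaa'
  #8 SA[8]=3  'abbbbaaabaaaaa'
  #9 SA[9]=11  'baaaaa'
  #10 SA[10]=7  'baaabaaaaa'
  #11 SA[11]=2  'babbbbaaabaaaaa'
  #12 SA[12]=6  'bbaaabaaaaa'
  #13 SA[13]=1  'bbabbbbaaabaaaaa'
  #14 SA[14]=5  'bbbaaabaaaaa'
  #15 SA[15]=0  'bbbabbbbaaabaaaaa'
  #16 SA[16]=4  'bbbbaaabaaaaa'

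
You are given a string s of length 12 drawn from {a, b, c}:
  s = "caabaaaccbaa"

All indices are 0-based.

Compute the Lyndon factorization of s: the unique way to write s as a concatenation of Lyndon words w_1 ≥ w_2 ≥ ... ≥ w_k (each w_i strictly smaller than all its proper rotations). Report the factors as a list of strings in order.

["c", "aab", "aaaccb", "a", "a"]

emit factor 1: 'c' (i=0, period=1)
emit factor 2: 'aab' (i=1, period=3)
emit factor 3: 'aaaccb' (i=4, period=6)
emit factor 4: 'a' (i=10, period=1)
emit factor 5: 'a' (i=11, period=1)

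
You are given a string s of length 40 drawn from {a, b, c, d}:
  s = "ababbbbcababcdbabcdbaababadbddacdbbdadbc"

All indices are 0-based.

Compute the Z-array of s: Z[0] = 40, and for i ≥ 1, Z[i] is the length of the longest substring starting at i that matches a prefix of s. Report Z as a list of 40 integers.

[40, 0, 2, 0, 0, 0, 0, 0, 4, 0, 2, 0, 0, 0, 0, 2, 0, 0, 0, 0, 1, 4, 0, 3, 0, 1, 0, 0, 0, 0, 1, 0, 0, 0, 0, 0, 1, 0, 0, 0]

Z[0]=40
i=1: i≥r, start 0; Z[1]=0
i=2: i≥r, start 0; Z[2]=2 grow→box=[2,4)
i=3: min(r-i=1, Z[1]=0)=0; Z[3]=0
i=4: i≥r, start 0; Z[4]=0
i=5: i≥r, start 0; Z[5]=0
i=6: i≥r, start 0; Z[6]=0
i=7: i≥r, start 0; Z[7]=0
i=8: i≥r, start 0; Z[8]=4 grow→box=[8,12)
i=9: min(r-i=3, Z[1]=0)=0; Z[9]=0
i=10: min(r-i=2, Z[2]=2)=2; Z[10]=2
i=11: min(r-i=1, Z[3]=0)=0; Z[11]=0
i=12: i≥r, start 0; Z[12]=0
i=13: i≥r, start 0; Z[13]=0
i=14: i≥r, start 0; Z[14]=0
i=15: i≥r, start 0; Z[15]=2 grow→box=[15,17)
i=16: min(r-i=1, Z[1]=0)=0; Z[16]=0
i=17: i≥r, start 0; Z[17]=0
i=18: i≥r, start 0; Z[18]=0
i=19: i≥r, start 0; Z[19]=0
i=20: i≥r, start 0; Z[20]=1 grow→box=[20,21)
i=21: i≥r, start 0; Z[21]=4 grow→box=[21,25)
i=22: min(r-i=3, Z[1]=0)=0; Z[22]=0
i=23: min(r-i=2, Z[2]=2)=2; Z[23]=3 grow→box=[23,26)
i=24: min(r-i=2, Z[1]=0)=0; Z[24]=0
i=25: min(r-i=1, Z[2]=2)=1; Z[25]=1
i=26: i≥r, start 0; Z[26]=0
i=27: i≥r, start 0; Z[27]=0
i=28: i≥r, start 0; Z[28]=0
i=29: i≥r, start 0; Z[29]=0
i=30: i≥r, start 0; Z[30]=1 grow→box=[30,31)
i=31: i≥r, start 0; Z[31]=0
i=32: i≥r, start 0; Z[32]=0
i=33: i≥r, start 0; Z[33]=0
i=34: i≥r, start 0; Z[34]=0
i=35: i≥r, start 0; Z[35]=0
i=36: i≥r, start 0; Z[36]=1 grow→box=[36,37)
i=37: i≥r, start 0; Z[37]=0
i=38: i≥r, start 0; Z[38]=0
i=39: i≥r, start 0; Z[39]=0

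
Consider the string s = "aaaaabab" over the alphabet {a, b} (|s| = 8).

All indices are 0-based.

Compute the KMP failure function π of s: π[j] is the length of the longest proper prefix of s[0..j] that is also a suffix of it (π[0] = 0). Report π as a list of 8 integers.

π[0] = 0
j=1 s[j]='a': π[1]=1 (border 'a')
j=2 s[j]='a': π[2]=2 (border 'aa')
j=3 s[j]='a': π[3]=3 (border 'aaa')
j=4 s[j]='a': π[4]=4 (border 'aaaa')
j=5 s[j]='b': k: 4→3→2→1→0; π[5]=0 (border '')
j=6 s[j]='a': π[6]=1 (border 'a')
j=7 s[j]='b': k: 1→0; π[7]=0 (border '')

[0, 1, 2, 3, 4, 0, 1, 0]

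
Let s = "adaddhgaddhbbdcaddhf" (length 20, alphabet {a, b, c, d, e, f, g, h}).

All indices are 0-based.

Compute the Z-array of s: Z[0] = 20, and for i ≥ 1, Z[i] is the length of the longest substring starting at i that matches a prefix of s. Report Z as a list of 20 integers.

Z[0]=20
i=1: fresh scan; Z[1]=0
i=2: fresh scan; Z[2]=2 grow→box=[2,4)
i=3: min(r-i=1, Z[1]=0)=0; Z[3]=0
i=4: fresh scan; Z[4]=0
i=5: fresh scan; Z[5]=0
i=6: fresh scan; Z[6]=0
i=7: fresh scan; Z[7]=2 grow→box=[7,9)
i=8: min(r-i=1, Z[1]=0)=0; Z[8]=0
i=9: fresh scan; Z[9]=0
i=10: fresh scan; Z[10]=0
i=11: fresh scan; Z[11]=0
i=12: fresh scan; Z[12]=0
i=13: fresh scan; Z[13]=0
i=14: fresh scan; Z[14]=0
i=15: fresh scan; Z[15]=2 grow→box=[15,17)
i=16: min(r-i=1, Z[1]=0)=0; Z[16]=0
i=17: fresh scan; Z[17]=0
i=18: fresh scan; Z[18]=0
i=19: fresh scan; Z[19]=0

[20, 0, 2, 0, 0, 0, 0, 2, 0, 0, 0, 0, 0, 0, 0, 2, 0, 0, 0, 0]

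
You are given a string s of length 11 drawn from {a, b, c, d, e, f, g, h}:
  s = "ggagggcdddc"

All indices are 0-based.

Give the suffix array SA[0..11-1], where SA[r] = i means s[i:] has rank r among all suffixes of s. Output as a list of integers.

rank→(start, suffix):
  0 → (2, 'agggcdddc')
  1 → (10, 'c')
  2 → (6, 'cdddc')
  3 → (9, 'dc')
  4 → (8, 'ddc')
  5 → (7, 'dddc')
  6 → (1, 'gagggcdddc')
  7 → (5, 'gcdddc')
  8 → (0, 'ggagggcdddc')
  9 → (4, 'ggcdddc')
  10 → (3, 'gggcdddc')

[2, 10, 6, 9, 8, 7, 1, 5, 0, 4, 3]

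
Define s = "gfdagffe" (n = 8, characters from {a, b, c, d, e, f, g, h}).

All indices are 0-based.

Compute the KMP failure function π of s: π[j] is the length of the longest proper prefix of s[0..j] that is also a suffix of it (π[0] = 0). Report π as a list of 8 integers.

π[0] = 0
j=1 s[j]='f': π[1]=0 (border '')
j=2 s[j]='d': π[2]=0 (border '')
j=3 s[j]='a': π[3]=0 (border '')
j=4 s[j]='g': π[4]=1 (border 'g')
j=5 s[j]='f': π[5]=2 (border 'gf')
j=6 s[j]='f': k: 2→0; π[6]=0 (border '')
j=7 s[j]='e': π[7]=0 (border '')

[0, 0, 0, 0, 1, 2, 0, 0]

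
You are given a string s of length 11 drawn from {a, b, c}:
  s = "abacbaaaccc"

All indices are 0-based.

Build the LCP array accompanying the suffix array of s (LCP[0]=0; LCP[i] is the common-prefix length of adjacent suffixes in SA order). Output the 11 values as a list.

sorted suffixes:
  #0 SA[0]=5  'aaaccc'
  #1 SA[1]=6  'aaccc'
  #2 SA[2]=0  'abacbaaaccc'
  #3 SA[3]=2  'acbaaaccc'
  #4 SA[4]=7  'accc'
  #5 SA[5]=4  'baaaccc'
  #6 SA[6]=1  'bacbaaaccc'
  #7 SA[7]=10  'c'
  #8 SA[8]=3  'cbaaaccc'
  #9 SA[9]=9  'cc'
  #10 SA[10]=8  'ccc'

SA = [5, 6, 0, 2, 7, 4, 1, 10, 3, 9, 8]
rank  pair      lcp
   1  s[5:],s[6:]  2  'aa'
   2  s[6:],s[0:]  1  'a'
   3  s[0:],s[2:]  1  'a'
   4  s[2:],s[7:]  2  'ac'
   5  s[7:],s[4:]  0  ''
   6  s[4:],s[1:]  2  'ba'
   7  s[1:],s[10:]  0  ''
   8  s[10:],s[3:]  1  'c'
   9  s[3:],s[9:]  1  'c'
  10  s[9:],s[8:]  2  'cc'

[0, 2, 1, 1, 2, 0, 2, 0, 1, 1, 2]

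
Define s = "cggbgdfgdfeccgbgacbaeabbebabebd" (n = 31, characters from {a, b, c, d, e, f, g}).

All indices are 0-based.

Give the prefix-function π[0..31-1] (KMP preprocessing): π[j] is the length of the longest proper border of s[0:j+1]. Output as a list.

[0, 0, 0, 0, 0, 0, 0, 0, 0, 0, 0, 1, 1, 2, 0, 0, 0, 1, 0, 0, 0, 0, 0, 0, 0, 0, 0, 0, 0, 0, 0]

π[0] = 0
j=1 s[j]='g': π[1]=0 (border '')
j=2 s[j]='g': π[2]=0 (border '')
j=3 s[j]='b': π[3]=0 (border '')
j=4 s[j]='g': π[4]=0 (border '')
j=5 s[j]='d': π[5]=0 (border '')
j=6 s[j]='f': π[6]=0 (border '')
j=7 s[j]='g': π[7]=0 (border '')
j=8 s[j]='d': π[8]=0 (border '')
j=9 s[j]='f': π[9]=0 (border '')
j=10 s[j]='e': π[10]=0 (border '')
j=11 s[j]='c': π[11]=1 (border 'c')
j=12 s[j]='c': k: 1→0; π[12]=1 (border 'c')
j=13 s[j]='g': π[13]=2 (border 'cg')
j=14 s[j]='b': k: 2→0; π[14]=0 (border '')
j=15 s[j]='g': π[15]=0 (border '')
j=16 s[j]='a': π[16]=0 (border '')
j=17 s[j]='c': π[17]=1 (border 'c')
j=18 s[j]='b': k: 1→0; π[18]=0 (border '')
j=19 s[j]='a': π[19]=0 (border '')
j=20 s[j]='e': π[20]=0 (border '')
j=21 s[j]='a': π[21]=0 (border '')
j=22 s[j]='b': π[22]=0 (border '')
j=23 s[j]='b': π[23]=0 (border '')
j=24 s[j]='e': π[24]=0 (border '')
j=25 s[j]='b': π[25]=0 (border '')
j=26 s[j]='a': π[26]=0 (border '')
j=27 s[j]='b': π[27]=0 (border '')
j=28 s[j]='e': π[28]=0 (border '')
j=29 s[j]='b': π[29]=0 (border '')
j=30 s[j]='d': π[30]=0 (border '')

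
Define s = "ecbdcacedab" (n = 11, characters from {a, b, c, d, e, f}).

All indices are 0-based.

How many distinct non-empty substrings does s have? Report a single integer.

60

rank→(start, suffix):
  0 → (9, 'ab')
  1 → (5, 'acedab')
  2 → (10, 'b')
  3 → (2, 'bdcacedab')
  4 → (4, 'cacedab')
  5 → (1, 'cbdcacedab')
  6 → (6, 'cedab')
  7 → (8, 'dab')
  8 → (3, 'dcacedab')
  9 → (0, 'ecbdcacedab')
  10 → (7, 'edab')

SA = [9, 5, 10, 2, 4, 1, 6, 8, 3, 0, 7]
i: (SA[i-1],SA[i]) lcp shared
  1: (9,5) 1 'a'
  2: (5,10) 0 ''
  3: (10,2) 1 'b'
  4: (2,4) 0 ''
  5: (4,1) 1 'c'
  6: (1,6) 1 'c'
  7: (6,8) 0 ''
  8: (8,3) 1 'd'
  9: (3,0) 0 ''
  10: (0,7) 1 'e'

n(n+1)/2 = 11·12/2 = 66
Σ LCP = 0 + 1 + 0 + 1 + 0 + 1 + 1 + 0 + 1 + 0 + 1 = 6
distinct = 66 − 6 = 60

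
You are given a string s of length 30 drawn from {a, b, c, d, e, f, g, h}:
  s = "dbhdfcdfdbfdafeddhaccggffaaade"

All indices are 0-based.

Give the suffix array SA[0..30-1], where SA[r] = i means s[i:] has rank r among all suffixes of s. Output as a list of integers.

[25, 26, 18, 27, 12, 9, 1, 19, 5, 20, 11, 8, 0, 15, 28, 3, 6, 16, 29, 14, 24, 4, 10, 7, 13, 23, 22, 21, 17, 2]

rank | idx | suffix
   0 |  25 | aaade
   1 |  26 | aade
   2 |  18 | accggffaaade
   3 |  27 | ade
   4 |  12 | afeddhaccggffaaade
   5 |   9 | bfdafeddhaccggffaaade
   6 |   1 | bhdfcdfdbfdafeddhaccggffaaade
   7 |  19 | ccggffaaade
   8 |   5 | cdfdbfdafeddhaccggffaaade
   9 |  20 | cggffaaade
  10 |  11 | dafeddhaccggffaaade
  11 |   8 | dbfdafeddhaccggffaaade
  12 |   0 | dbhdfcdfdbfdafeddhaccggffaaade
  13 |  15 | ddhaccggffaaade
  14 |  28 | de
  15 |   3 | dfcdfdbfdafeddhaccggffaaade
  16 |   6 | dfdbfdafeddhaccggffaaade
  17 |  16 | dhaccggffaaade
  18 |  29 | e
  19 |  14 | eddhaccggffaaade
  20 |  24 | faaade
  21 |   4 | fcdfdbfdafeddhaccggffaaade
  22 |  10 | fdafeddhaccggffaaade
  23 |   7 | fdbfdafeddhaccggffaaade
  24 |  13 | feddhaccggffaaade
  25 |  23 | ffaaade
  26 |  22 | gffaaade
  27 |  21 | ggffaaade
  28 |  17 | haccggffaaade
  29 |   2 | hdfcdfdbfdafeddhaccggffaaade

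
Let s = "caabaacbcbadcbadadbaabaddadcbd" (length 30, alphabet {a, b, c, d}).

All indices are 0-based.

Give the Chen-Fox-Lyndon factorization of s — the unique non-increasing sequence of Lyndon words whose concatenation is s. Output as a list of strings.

["c", "aabaacbcbadcbadadbaabaddadcbd"]

emit factor 1: 'c' (i=0, period=1)
emit factor 2: 'aabaacbcbadcbadadbaabaddadcbd' (i=1, period=29)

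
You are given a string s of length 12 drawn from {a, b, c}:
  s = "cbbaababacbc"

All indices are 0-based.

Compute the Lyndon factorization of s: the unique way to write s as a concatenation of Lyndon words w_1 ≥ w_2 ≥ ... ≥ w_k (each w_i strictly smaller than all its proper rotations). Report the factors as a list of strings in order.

emit factor 1: 'c' (i=0, period=1)
emit factor 2: 'b' (i=1, period=1)
emit factor 3: 'b' (i=2, period=1)
emit factor 4: 'aababacbc' (i=3, period=9)

["c", "b", "b", "aababacbc"]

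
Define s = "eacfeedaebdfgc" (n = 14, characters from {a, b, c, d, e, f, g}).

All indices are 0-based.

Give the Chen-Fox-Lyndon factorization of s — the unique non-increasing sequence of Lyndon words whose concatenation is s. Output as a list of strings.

emit factor 1: 'e' (i=0, period=1)
emit factor 2: 'acfeedaebdfgc' (i=1, period=13)

["e", "acfeedaebdfgc"]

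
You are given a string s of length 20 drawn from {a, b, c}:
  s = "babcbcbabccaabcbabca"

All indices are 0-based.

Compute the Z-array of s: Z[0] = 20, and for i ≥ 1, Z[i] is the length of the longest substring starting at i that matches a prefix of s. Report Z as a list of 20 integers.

Z[0]=20
i=1: i≥r, start 0; Z[1]=0
i=2: i≥r, start 0; Z[2]=1 grow→box=[2,3)
i=3: i≥r, start 0; Z[3]=0
i=4: i≥r, start 0; Z[4]=1 grow→box=[4,5)
i=5: i≥r, start 0; Z[5]=0
i=6: i≥r, start 0; Z[6]=4 grow→box=[6,10)
i=7: min(r-i=3, Z[1]=0)=0; Z[7]=0
i=8: min(r-i=2, Z[2]=1)=1; Z[8]=1
i=9: min(r-i=1, Z[3]=0)=0; Z[9]=0
i=10: i≥r, start 0; Z[10]=0
i=11: i≥r, start 0; Z[11]=0
i=12: i≥r, start 0; Z[12]=0
i=13: i≥r, start 0; Z[13]=1 grow→box=[13,14)
i=14: i≥r, start 0; Z[14]=0
i=15: i≥r, start 0; Z[15]=4 grow→box=[15,19)
i=16: min(r-i=3, Z[1]=0)=0; Z[16]=0
i=17: min(r-i=2, Z[2]=1)=1; Z[17]=1
i=18: min(r-i=1, Z[3]=0)=0; Z[18]=0
i=19: i≥r, start 0; Z[19]=0

[20, 0, 1, 0, 1, 0, 4, 0, 1, 0, 0, 0, 0, 1, 0, 4, 0, 1, 0, 0]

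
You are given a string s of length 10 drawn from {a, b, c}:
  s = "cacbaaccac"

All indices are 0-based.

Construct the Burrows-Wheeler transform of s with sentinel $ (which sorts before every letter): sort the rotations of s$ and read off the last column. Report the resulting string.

cbccacac$aa

rank  rotation     last
    0  $cacbaaccac  c
    1  aaccac$cacb  b
    2  ac$cacbaacc  c
    3  acbaaccac$c  c
    4  accac$cacba  a
    5  baaccac$cac  c
    6  c$cacbaacca  a
    7  cac$cacbaac  c
    8  cacbaaccac$  $
    9  cbaaccac$ca  a
   10  ccac$cacbaa  a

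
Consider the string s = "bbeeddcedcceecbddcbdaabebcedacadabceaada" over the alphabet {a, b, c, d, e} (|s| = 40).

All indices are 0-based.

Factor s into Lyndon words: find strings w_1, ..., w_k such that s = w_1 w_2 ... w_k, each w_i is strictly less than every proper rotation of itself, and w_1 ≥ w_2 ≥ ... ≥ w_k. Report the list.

["bbeeddcedcceecbddcbd", "aabebcedacadabceaad", "a"]

emit factor 1: 'bbeeddcedcceecbddcbd' (i=0, period=20)
emit factor 2: 'aabebcedacadabceaad' (i=20, period=19)
emit factor 3: 'a' (i=39, period=1)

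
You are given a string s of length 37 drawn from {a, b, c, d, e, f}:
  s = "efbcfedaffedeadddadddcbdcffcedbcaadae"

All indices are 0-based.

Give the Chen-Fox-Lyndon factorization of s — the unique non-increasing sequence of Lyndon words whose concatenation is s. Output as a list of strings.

["ef", "bcfed", "affede", "adddadddcbdcffcedbc", "aadae"]

emit factor 1: 'ef' (i=0, period=2)
emit factor 2: 'bcfed' (i=2, period=5)
emit factor 3: 'affede' (i=7, period=6)
emit factor 4: 'adddadddcbdcffcedbc' (i=13, period=19)
emit factor 5: 'aadae' (i=32, period=5)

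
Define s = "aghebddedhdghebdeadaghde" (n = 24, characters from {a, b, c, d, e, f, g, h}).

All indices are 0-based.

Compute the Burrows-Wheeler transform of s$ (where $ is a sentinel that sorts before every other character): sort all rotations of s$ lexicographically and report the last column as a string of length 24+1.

rank  rotation                   last
    0  $aghebddedhdghebdeadaghde  e
    1  adaghde$aghebddedhdghebde  e
    2  aghde$aghebddedhdghebdead  d
    3  aghebddedhdghebdeadaghde$  $
    4  bddedhdghebdeadaghde$aghe  e
    5  bdeadaghde$aghebddedhdghe  e
    6  daghde$aghebddedhdghebdea  a
    7  ddedhdghebdeadaghde$agheb  b
    8  de$aghebddedhdghebdeadagh  h
    9  deadaghde$aghebddedhdgheb  b
   10  dedhdghebdeadaghde$aghebd  d
   11  dghebdeadaghde$aghebddedh  h
   12  dhdghebdeadaghde$aghebdde  e
   13  e$aghebddedhdghebdeadaghd  d
   14  eadaghde$aghebddedhdghebd  d
   15  ebddedhdghebdeadaghde$agh  h
   16  ebdeadaghde$aghebddedhdgh  h
   17  edhdghebdeadaghde$aghebdd  d
   18  ghde$aghebddedhdghebdeada  a
   19  ghebddedhdghebdeadaghde$a  a
   20  ghebdeadaghde$aghebddedhd  d
   21  hde$aghebddedhdghebdeadag  g
   22  hdghebdeadaghde$aghebdded  d
   23  hebddedhdghebdeadaghde$ag  g
   24  hebdeadaghde$aghebddedhdg  g

eed$eeabhbdheddhhdaadgdgg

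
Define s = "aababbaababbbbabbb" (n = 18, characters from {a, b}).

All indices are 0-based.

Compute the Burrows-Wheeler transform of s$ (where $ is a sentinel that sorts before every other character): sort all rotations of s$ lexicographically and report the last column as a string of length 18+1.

rank  rotation             last
    0  $aababbaababbbbabbb  b
    1  aababbaababbbbabbb$  $
    2  aababbbbabbb$aababb  b
    3  ababbaababbbbabbb$a  a
    4  ababbbbabbb$aababba  a
    5  abbaababbbbabbb$aab  b
    6  abbb$aababbaababbbb  b
    7  abbbbabbb$aababbaab  b
    8  b$aababbaababbbbabb  b
    9  baababbbbabbb$aabab  b
   10  babbaababbbbabbb$aa  a
   11  babbb$aababbaababbb  b
   12  babbbbabbb$aababbaa  a
   13  bb$aababbaababbbbab  b
   14  bbaababbbbabbb$aaba  a
   15  bbabbb$aababbaababb  b
   16  bbb$aababbaababbbba  a
   17  bbbabbb$aababbaabab  b
   18  bbbbabbb$aababbaaba  a

b$baabbbbbababababa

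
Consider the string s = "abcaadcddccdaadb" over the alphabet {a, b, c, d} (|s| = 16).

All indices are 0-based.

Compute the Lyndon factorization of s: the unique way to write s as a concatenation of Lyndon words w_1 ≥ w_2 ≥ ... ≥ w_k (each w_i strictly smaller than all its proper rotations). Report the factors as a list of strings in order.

emit factor 1: 'abc' (i=0, period=3)
emit factor 2: 'aadcddccd' (i=3, period=9)
emit factor 3: 'aadb' (i=12, period=4)

["abc", "aadcddccd", "aadb"]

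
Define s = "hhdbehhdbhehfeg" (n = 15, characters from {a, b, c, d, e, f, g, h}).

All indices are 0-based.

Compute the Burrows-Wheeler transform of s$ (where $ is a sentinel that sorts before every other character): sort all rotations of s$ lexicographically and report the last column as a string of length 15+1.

gddhhfhbhehhbe$e

rank  rotation          last
    0  $hhdbehhdbhehfeg  g
    1  behhdbhehfeg$hhd  d
    2  bhehfeg$hhdbehhd  d
    3  dbehhdbhehfeg$hh  h
    4  dbhehfeg$hhdbehh  h
    5  eg$hhdbehhdbhehf  f
    6  ehfeg$hhdbehhdbh  h
    7  ehhdbhehfeg$hhdb  b
    8  feg$hhdbehhdbheh  h
    9  g$hhdbehhdbhehfe  e
   10  hdbehhdbhehfeg$h  h
   11  hdbhehfeg$hhdbeh  h
   12  hehfeg$hhdbehhdb  b
   13  hfeg$hhdbehhdbhe  e
   14  hhdbehhdbhehfeg$  $
   15  hhdbhehfeg$hhdbe  e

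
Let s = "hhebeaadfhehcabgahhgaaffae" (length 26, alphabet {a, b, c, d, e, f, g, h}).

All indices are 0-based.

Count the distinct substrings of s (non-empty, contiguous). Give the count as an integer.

329

rank→(start, suffix):
  0 → (5, 'aadfhehcabgahhgaaffae')
  1 → (20, 'aaffae')
  2 → (13, 'abgahhgaaffae')
  3 → (6, 'adfhehcabgahhgaaffae')
  4 → (24, 'ae')
  5 → (21, 'affae')
  6 → (16, 'ahhgaaffae')
  7 → (3, 'beaadfhehcabgahhgaaffae')
  8 → (14, 'bgahhgaaffae')
  9 → (12, 'cabgahhgaaffae')
  10 → (7, 'dfhehcabgahhgaaffae')
  11 → (25, 'e')
  12 → (4, 'eaadfhehcabgahhgaaffae')
  13 → (2, 'ebeaadfhehcabgahhgaaffae')
  14 → (10, 'ehcabgahhgaaffae')
  15 → (23, 'fae')
  16 → (22, 'ffae')
  17 → (8, 'fhehcabgahhgaaffae')
  18 → (19, 'gaaffae')
  19 → (15, 'gahhgaaffae')
  20 → (11, 'hcabgahhgaaffae')
  21 → (1, 'hebeaadfhehcabgahhgaaffae')
  22 → (9, 'hehcabgahhgaaffae')
  23 → (18, 'hgaaffae')
  24 → (0, 'hhebeaadfhehcabgahhgaaffae')
  25 → (17, 'hhgaaffae')

SA = [5, 20, 13, 6, 24, 21, 16, 3, 14, 12, 7, 25, 4, 2, 10, 23, 22, 8, 19, 15, 11, 1, 9, 18, 0, 17]
i: (SA[i-1],SA[i]) lcp shared
  1: (5,20) 2 'aa'
  2: (20,13) 1 'a'
  3: (13,6) 1 'a'
  4: (6,24) 1 'a'
  5: (24,21) 1 'a'
  6: (21,16) 1 'a'
  7: (16,3) 0 ''
  8: (3,14) 1 'b'
  9: (14,12) 0 ''
  10: (12,7) 0 ''
  11: (7,25) 0 ''
  12: (25,4) 1 'e'
  13: (4,2) 1 'e'
  14: (2,10) 1 'e'
  15: (10,23) 0 ''
  16: (23,22) 1 'f'
  17: (22,8) 1 'f'
  18: (8,19) 0 ''
  19: (19,15) 2 'ga'
  20: (15,11) 0 ''
  21: (11,1) 1 'h'
  22: (1,9) 2 'he'
  23: (9,18) 1 'h'
  24: (18,0) 1 'h'
  25: (0,17) 2 'hh'

n(n+1)/2 = 26·27/2 = 351
Σ LCP = 0 + 2 + 1 + 1 + 1 + 1 + 1 + 0 + 1 + 0 + 0 + 0 + 1 + 1 + 1 + 0 + 1 + 1 + 0 + 2 + 0 + 1 + 2 + 1 + 1 + 2 = 22
distinct = 351 − 22 = 329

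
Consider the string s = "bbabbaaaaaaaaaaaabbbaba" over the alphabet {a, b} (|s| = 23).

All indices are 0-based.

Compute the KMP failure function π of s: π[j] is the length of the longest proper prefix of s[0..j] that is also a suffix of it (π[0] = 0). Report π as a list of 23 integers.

[0, 1, 0, 1, 2, 3, 0, 0, 0, 0, 0, 0, 0, 0, 0, 0, 0, 1, 2, 2, 3, 4, 0]

π[0] = 0
j=1 s[j]='b': π[1]=1 (border 'b')
j=2 s[j]='a': k: 1→0; π[2]=0 (border '')
j=3 s[j]='b': π[3]=1 (border 'b')
j=4 s[j]='b': π[4]=2 (border 'bb')
j=5 s[j]='a': π[5]=3 (border 'bba')
j=6 s[j]='a': k: 3→0; π[6]=0 (border '')
j=7 s[j]='a': π[7]=0 (border '')
j=8 s[j]='a': π[8]=0 (border '')
j=9 s[j]='a': π[9]=0 (border '')
j=10 s[j]='a': π[10]=0 (border '')
j=11 s[j]='a': π[11]=0 (border '')
j=12 s[j]='a': π[12]=0 (border '')
j=13 s[j]='a': π[13]=0 (border '')
j=14 s[j]='a': π[14]=0 (border '')
j=15 s[j]='a': π[15]=0 (border '')
j=16 s[j]='a': π[16]=0 (border '')
j=17 s[j]='b': π[17]=1 (border 'b')
j=18 s[j]='b': π[18]=2 (border 'bb')
j=19 s[j]='b': k: 2→1; π[19]=2 (border 'bb')
j=20 s[j]='a': π[20]=3 (border 'bba')
j=21 s[j]='b': π[21]=4 (border 'bbab')
j=22 s[j]='a': k: 4→1→0; π[22]=0 (border '')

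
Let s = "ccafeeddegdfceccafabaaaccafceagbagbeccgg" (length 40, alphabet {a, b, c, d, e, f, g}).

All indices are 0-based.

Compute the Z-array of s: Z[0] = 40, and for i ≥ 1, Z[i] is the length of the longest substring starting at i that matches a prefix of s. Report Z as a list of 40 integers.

[40, 1, 0, 0, 0, 0, 0, 0, 0, 0, 0, 0, 1, 0, 4, 1, 0, 0, 0, 0, 0, 0, 0, 4, 1, 0, 0, 1, 0, 0, 0, 0, 0, 0, 0, 0, 2, 1, 0, 0]

Z[0]=40
i=1: fresh scan; Z[1]=1 scan→box=[1,2)
i=2: fresh scan; Z[2]=0
i=3: fresh scan; Z[3]=0
i=4: fresh scan; Z[4]=0
i=5: fresh scan; Z[5]=0
i=6: fresh scan; Z[6]=0
i=7: fresh scan; Z[7]=0
i=8: fresh scan; Z[8]=0
i=9: fresh scan; Z[9]=0
i=10: fresh scan; Z[10]=0
i=11: fresh scan; Z[11]=0
i=12: fresh scan; Z[12]=1 scan→box=[12,13)
i=13: fresh scan; Z[13]=0
i=14: fresh scan; Z[14]=4 scan→box=[14,18)
i=15: min(r-i=3, Z[1]=1)=1; Z[15]=1
i=16: min(r-i=2, Z[2]=0)=0; Z[16]=0
i=17: min(r-i=1, Z[3]=0)=0; Z[17]=0
i=18: fresh scan; Z[18]=0
i=19: fresh scan; Z[19]=0
i=20: fresh scan; Z[20]=0
i=21: fresh scan; Z[21]=0
i=22: fresh scan; Z[22]=0
i=23: fresh scan; Z[23]=4 scan→box=[23,27)
i=24: min(r-i=3, Z[1]=1)=1; Z[24]=1
i=25: min(r-i=2, Z[2]=0)=0; Z[25]=0
i=26: min(r-i=1, Z[3]=0)=0; Z[26]=0
i=27: fresh scan; Z[27]=1 scan→box=[27,28)
i=28: fresh scan; Z[28]=0
i=29: fresh scan; Z[29]=0
i=30: fresh scan; Z[30]=0
i=31: fresh scan; Z[31]=0
i=32: fresh scan; Z[32]=0
i=33: fresh scan; Z[33]=0
i=34: fresh scan; Z[34]=0
i=35: fresh scan; Z[35]=0
i=36: fresh scan; Z[36]=2 scan→box=[36,38)
i=37: min(r-i=1, Z[1]=1)=1; Z[37]=1
i=38: fresh scan; Z[38]=0
i=39: fresh scan; Z[39]=0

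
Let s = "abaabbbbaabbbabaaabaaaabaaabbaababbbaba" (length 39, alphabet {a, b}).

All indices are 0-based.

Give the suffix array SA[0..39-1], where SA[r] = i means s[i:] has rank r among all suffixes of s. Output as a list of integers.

[38, 19, 15, 20, 24, 16, 21, 29, 25, 8, 2, 36, 17, 13, 22, 0, 30, 26, 32, 9, 3, 37, 18, 14, 23, 28, 7, 1, 35, 12, 31, 27, 6, 34, 11, 5, 33, 10, 4]

rank | idx | suffix
   0 |  38 | a
   1 |  19 | aaaabaaabbaababbbaba
   2 |  15 | aaabaaaabaaabbaababbbaba
   3 |  20 | aaabaaabbaababbbaba
   4 |  24 | aaabbaababbbaba
   5 |  16 | aabaaaabaaabbaababbbaba
   6 |  21 | aabaaabbaababbbaba
   7 |  29 | aababbbaba
   8 |  25 | aabbaababbbaba
   9 |   8 | aabbbabaaabaaaabaaabbaababbbaba
  10 |   2 | aabbbbaabbbabaaabaaaabaaabbaababbbaba
  11 |  36 | aba
  12 |  17 | abaaaabaaabbaababbbaba
  13 |  13 | abaaabaaaabaaabbaababbbaba
  14 |  22 | abaaabbaababbbaba
  15 |   0 | abaabbbbaabbbabaaabaaaabaaabbaababbbaba
  16 |  30 | ababbbaba
  17 |  26 | abbaababbbaba
  18 |  32 | abbbaba
  19 |   9 | abbbabaaabaaaabaaabbaababbbaba
  20 |   3 | abbbbaabbbabaaabaaaabaaabbaababbbaba
  21 |  37 | ba
  22 |  18 | baaaabaaabbaababbbaba
  23 |  14 | baaabaaaabaaabbaababbbaba
  24 |  23 | baaabbaababbbaba
  25 |  28 | baababbbaba
  26 |   7 | baabbbabaaabaaaabaaabbaababbbaba
  27 |   1 | baabbbbaabbbabaaabaaaabaaabbaababbbaba
  28 |  35 | baba
  29 |  12 | babaaabaaaabaaabbaababbbaba
  30 |  31 | babbbaba
  31 |  27 | bbaababbbaba
  32 |   6 | bbaabbbabaaabaaaabaaabbaababbbaba
  33 |  34 | bbaba
  34 |  11 | bbabaaabaaaabaaabbaababbbaba
  35 |   5 | bbbaabbbabaaabaaaabaaabbaababbbaba
  36 |  33 | bbbaba
  37 |  10 | bbbabaaabaaaabaaabbaababbbaba
  38 |   4 | bbbbaabbbabaaabaaaabaaabbaababbbaba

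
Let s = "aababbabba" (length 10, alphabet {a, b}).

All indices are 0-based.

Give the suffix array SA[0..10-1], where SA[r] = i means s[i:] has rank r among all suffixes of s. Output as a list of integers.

[9, 0, 1, 6, 3, 8, 5, 2, 7, 4]

sorted suffixes:
  #0 SA[0]=9  'a'
  #1 SA[1]=0  'aababbabba'
  #2 SA[2]=1  'ababbabba'
  #3 SA[3]=6  'abba'
  #4 SA[4]=3  'abbabba'
  #5 SA[5]=8  'ba'
  #6 SA[6]=5  'babba'
  #7 SA[7]=2  'babbabba'
  #8 SA[8]=7  'bba'
  #9 SA[9]=4  'bbabba'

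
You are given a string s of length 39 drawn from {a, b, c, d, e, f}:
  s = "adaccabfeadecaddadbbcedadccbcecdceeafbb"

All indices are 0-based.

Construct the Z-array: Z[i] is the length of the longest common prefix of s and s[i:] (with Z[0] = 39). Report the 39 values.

Z[0]=39
i=1: outside box; Z[1]=0
i=2: outside box; Z[2]=1 scan→box=[2,3)
i=3: outside box; Z[3]=0
i=4: outside box; Z[4]=0
i=5: outside box; Z[5]=1 scan→box=[5,6)
i=6: outside box; Z[6]=0
i=7: outside box; Z[7]=0
i=8: outside box; Z[8]=0
i=9: outside box; Z[9]=2 scan→box=[9,11)
i=10: min(r-i=1, Z[1]=0)=0; Z[10]=0
i=11: outside box; Z[11]=0
i=12: outside box; Z[12]=0
i=13: outside box; Z[13]=2 scan→box=[13,15)
i=14: min(r-i=1, Z[1]=0)=0; Z[14]=0
i=15: outside box; Z[15]=0
i=16: outside box; Z[16]=2 scan→box=[16,18)
i=17: min(r-i=1, Z[1]=0)=0; Z[17]=0
i=18: outside box; Z[18]=0
i=19: outside box; Z[19]=0
i=20: outside box; Z[20]=0
i=21: outside box; Z[21]=0
i=22: outside box; Z[22]=0
i=23: outside box; Z[23]=2 scan→box=[23,25)
i=24: min(r-i=1, Z[1]=0)=0; Z[24]=0
i=25: outside box; Z[25]=0
i=26: outside box; Z[26]=0
i=27: outside box; Z[27]=0
i=28: outside box; Z[28]=0
i=29: outside box; Z[29]=0
i=30: outside box; Z[30]=0
i=31: outside box; Z[31]=0
i=32: outside box; Z[32]=0
i=33: outside box; Z[33]=0
i=34: outside box; Z[34]=0
i=35: outside box; Z[35]=1 scan→box=[35,36)
i=36: outside box; Z[36]=0
i=37: outside box; Z[37]=0
i=38: outside box; Z[38]=0

[39, 0, 1, 0, 0, 1, 0, 0, 0, 2, 0, 0, 0, 2, 0, 0, 2, 0, 0, 0, 0, 0, 0, 2, 0, 0, 0, 0, 0, 0, 0, 0, 0, 0, 0, 1, 0, 0, 0]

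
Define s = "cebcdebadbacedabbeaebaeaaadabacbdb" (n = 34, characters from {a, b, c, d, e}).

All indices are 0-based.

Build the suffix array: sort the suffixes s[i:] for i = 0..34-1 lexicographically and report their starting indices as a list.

rank | idx | suffix
   0 |  23 | aaadabacbdb
   1 |  24 | aadabacbdb
   2 |  27 | abacbdb
   3 |  14 | abbeaebaeaaadabacbdb
   4 |  29 | acbdb
   5 |  10 | acedabbeaebaeaaadabacbdb
   6 |  25 | adabacbdb
   7 |   7 | adbacedabbeaebaeaaadabacbdb
   8 |  21 | aeaaadabacbdb
   9 |  18 | aebaeaaadabacbdb
  10 |  33 | b
  11 |  28 | bacbdb
  12 |   9 | bacedabbeaebaeaaadabacbdb
  13 |   6 | badbacedabbeaebaeaaadabacbdb
  14 |  20 | baeaaadabacbdb
  15 |  15 | bbeaebaeaaadabacbdb
  16 |   2 | bcdebadbacedabbeaebaeaaadabacbdb
  17 |  31 | bdb
  18 |  16 | beaebaeaaadabacbdb
  19 |  30 | cbdb
  20 |   3 | cdebadbacedabbeaebaeaaadabacbdb
  21 |   0 | cebcdebadbacedabbeaebaeaaadabacbdb
  22 |  11 | cedabbeaebaeaaadabacbdb
  23 |  26 | dabacbdb
  24 |  13 | dabbeaebaeaaadabacbdb
  25 |  32 | db
  26 |   8 | dbacedabbeaebaeaaadabacbdb
  27 |   4 | debadbacedabbeaebaeaaadabacbdb
  28 |  22 | eaaadabacbdb
  29 |  17 | eaebaeaaadabacbdb
  30 |   5 | ebadbacedabbeaebaeaaadabacbdb
  31 |  19 | ebaeaaadabacbdb
  32 |   1 | ebcdebadbacedabbeaebaeaaadabacbdb
  33 |  12 | edabbeaebaeaaadabacbdb

[23, 24, 27, 14, 29, 10, 25, 7, 21, 18, 33, 28, 9, 6, 20, 15, 2, 31, 16, 30, 3, 0, 11, 26, 13, 32, 8, 4, 22, 17, 5, 19, 1, 12]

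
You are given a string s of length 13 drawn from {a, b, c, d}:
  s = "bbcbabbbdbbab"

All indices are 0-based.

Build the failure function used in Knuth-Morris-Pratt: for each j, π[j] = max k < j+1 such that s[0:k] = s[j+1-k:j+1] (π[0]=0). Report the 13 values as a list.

[0, 1, 0, 1, 0, 1, 2, 2, 0, 1, 2, 0, 1]

π[0] = 0
j=1 s[j]='b': π[1]=1 (border 'b')
j=2 s[j]='c': k: 1→0; π[2]=0 (border '')
j=3 s[j]='b': π[3]=1 (border 'b')
j=4 s[j]='a': k: 1→0; π[4]=0 (border '')
j=5 s[j]='b': π[5]=1 (border 'b')
j=6 s[j]='b': π[6]=2 (border 'bb')
j=7 s[j]='b': k: 2→1; π[7]=2 (border 'bb')
j=8 s[j]='d': k: 2→1→0; π[8]=0 (border '')
j=9 s[j]='b': π[9]=1 (border 'b')
j=10 s[j]='b': π[10]=2 (border 'bb')
j=11 s[j]='a': k: 2→1→0; π[11]=0 (border '')
j=12 s[j]='b': π[12]=1 (border 'b')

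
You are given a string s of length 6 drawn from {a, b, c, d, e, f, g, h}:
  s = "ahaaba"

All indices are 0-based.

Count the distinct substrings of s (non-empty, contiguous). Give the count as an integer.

rank | idx | suffix
   0 |   5 | a
   1 |   2 | aaba
   2 |   3 | aba
   3 |   0 | ahaaba
   4 |   4 | ba
   5 |   1 | haaba

SA = [5, 2, 3, 0, 4, 1]
[i] adj suffixes → lcp
  [1] 5/2 → 1 ('a')
  [2] 2/3 → 1 ('a')
  [3] 3/0 → 1 ('a')
  [4] 0/4 → 0 ('')
  [5] 4/1 → 0 ('')

n(n+1)/2 = 6·7/2 = 21
Σ LCP = 0 + 1 + 1 + 1 + 0 + 0 = 3
distinct = 21 − 3 = 18

18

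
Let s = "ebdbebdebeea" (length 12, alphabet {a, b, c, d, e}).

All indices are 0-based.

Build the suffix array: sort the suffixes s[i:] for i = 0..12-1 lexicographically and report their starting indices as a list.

[11, 1, 5, 3, 8, 2, 6, 10, 0, 4, 7, 9]

rank→(start, suffix):
  0 → (11, 'a')
  1 → (1, 'bdbebdebeea')
  2 → (5, 'bdebeea')
  3 → (3, 'bebdebeea')
  4 → (8, 'beea')
  5 → (2, 'dbebdebeea')
  6 → (6, 'debeea')
  7 → (10, 'ea')
  8 → (0, 'ebdbebdebeea')
  9 → (4, 'ebdebeea')
  10 → (7, 'ebeea')
  11 → (9, 'eea')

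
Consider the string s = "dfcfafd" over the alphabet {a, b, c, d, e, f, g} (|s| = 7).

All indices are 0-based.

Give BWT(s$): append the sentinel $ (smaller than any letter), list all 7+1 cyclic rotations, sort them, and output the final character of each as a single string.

dfff$cda

rank  rotation  last
    0  $dfcfafd  d
    1  afd$dfcf  f
    2  cfafd$df  f
    3  d$dfcfaf  f
    4  dfcfafd$  $
    5  fafd$dfc  c
    6  fcfafd$d  d
    7  fd$dfcfa  a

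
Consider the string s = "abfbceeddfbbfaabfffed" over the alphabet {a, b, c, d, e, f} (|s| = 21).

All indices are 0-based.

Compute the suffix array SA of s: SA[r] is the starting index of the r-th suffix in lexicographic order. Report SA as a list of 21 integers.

rank | idx | suffix
   0 |  13 | aabfffed
   1 |   0 | abfbceeddfbbfaabfffed
   2 |  14 | abfffed
   3 |  10 | bbfaabfffed
   4 |   3 | bceeddfbbfaabfffed
   5 |  11 | bfaabfffed
   6 |   1 | bfbceeddfbbfaabfffed
   7 |  15 | bfffed
   8 |   4 | ceeddfbbfaabfffed
   9 |  20 | d
  10 |   7 | ddfbbfaabfffed
  11 |   8 | dfbbfaabfffed
  12 |  19 | ed
  13 |   6 | eddfbbfaabfffed
  14 |   5 | eeddfbbfaabfffed
  15 |  12 | faabfffed
  16 |   9 | fbbfaabfffed
  17 |   2 | fbceeddfbbfaabfffed
  18 |  18 | fed
  19 |  17 | ffed
  20 |  16 | fffed

[13, 0, 14, 10, 3, 11, 1, 15, 4, 20, 7, 8, 19, 6, 5, 12, 9, 2, 18, 17, 16]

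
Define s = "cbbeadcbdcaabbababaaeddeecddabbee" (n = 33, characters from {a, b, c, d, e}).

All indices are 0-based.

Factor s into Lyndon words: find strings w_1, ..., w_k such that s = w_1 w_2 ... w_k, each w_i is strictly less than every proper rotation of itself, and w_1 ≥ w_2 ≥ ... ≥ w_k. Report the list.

emit factor 1: 'c' (i=0, period=1)
emit factor 2: 'bbe' (i=1, period=3)
emit factor 3: 'adcbdc' (i=4, period=6)
emit factor 4: 'aabbababaaeddeecddabbee' (i=10, period=23)

["c", "bbe", "adcbdc", "aabbababaaeddeecddabbee"]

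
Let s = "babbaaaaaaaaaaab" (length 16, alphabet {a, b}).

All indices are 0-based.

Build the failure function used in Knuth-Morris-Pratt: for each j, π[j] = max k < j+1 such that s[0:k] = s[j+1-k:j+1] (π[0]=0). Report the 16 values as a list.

[0, 0, 1, 1, 2, 0, 0, 0, 0, 0, 0, 0, 0, 0, 0, 1]

π[0] = 0
j=1 s[j]='a': π[1]=0 (border '')
j=2 s[j]='b': π[2]=1 (border 'b')
j=3 s[j]='b': k: 1→0; π[3]=1 (border 'b')
j=4 s[j]='a': π[4]=2 (border 'ba')
j=5 s[j]='a': k: 2→0; π[5]=0 (border '')
j=6 s[j]='a': π[6]=0 (border '')
j=7 s[j]='a': π[7]=0 (border '')
j=8 s[j]='a': π[8]=0 (border '')
j=9 s[j]='a': π[9]=0 (border '')
j=10 s[j]='a': π[10]=0 (border '')
j=11 s[j]='a': π[11]=0 (border '')
j=12 s[j]='a': π[12]=0 (border '')
j=13 s[j]='a': π[13]=0 (border '')
j=14 s[j]='a': π[14]=0 (border '')
j=15 s[j]='b': π[15]=1 (border 'b')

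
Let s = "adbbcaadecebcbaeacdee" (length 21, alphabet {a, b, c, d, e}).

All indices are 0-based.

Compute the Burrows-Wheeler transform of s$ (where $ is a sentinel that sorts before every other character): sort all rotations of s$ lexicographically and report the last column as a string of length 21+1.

ece$abcdbebbaeaaceacdd

rank  rotation                last
    0  $adbbcaadecebcbaeacdee  e
    1  aadecebcbaeacdee$adbbc  c
    2  acdee$adbbcaadecebcbae  e
    3  adbbcaadecebcbaeacdee$  $
    4  adecebcbaeacdee$adbbca  a
    5  aeacdee$adbbcaadecebcb  b
    6  baeacdee$adbbcaadecebc  c
    7  bbcaadecebcbaeacdee$ad  d
    8  bcaadecebcbaeacdee$adb  b
    9  bcbaeacdee$adbbcaadece  e
   10  caadecebcbaeacdee$adbb  b
   11  cbaeacdee$adbbcaadeceb  b
   12  cdee$adbbcaadecebcbaea  a
   13  cebcbaeacdee$adbbcaade  e
   14  dbbcaadecebcbaeacdee$a  a
   15  decebcbaeacdee$adbbcaa  a
   16  dee$adbbcaadecebcbaeac  c
   17  e$adbbcaadecebcbaeacde  e
   18  eacdee$adbbcaadecebcba  a
   19  ebcbaeacdee$adbbcaadec  c
   20  ecebcbaeacdee$adbbcaad  d
   21  ee$adbbcaadecebcbaeacd  d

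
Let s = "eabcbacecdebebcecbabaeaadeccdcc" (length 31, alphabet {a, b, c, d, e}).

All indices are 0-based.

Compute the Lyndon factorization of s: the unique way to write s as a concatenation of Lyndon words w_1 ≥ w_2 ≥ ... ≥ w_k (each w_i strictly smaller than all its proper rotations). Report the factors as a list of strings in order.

emit factor 1: 'e' (i=0, period=1)
emit factor 2: 'abcbacecdebebcecb' (i=1, period=17)
emit factor 3: 'abae' (i=18, period=4)
emit factor 4: 'aadeccdcc' (i=22, period=9)

["e", "abcbacecdebebcecb", "abae", "aadeccdcc"]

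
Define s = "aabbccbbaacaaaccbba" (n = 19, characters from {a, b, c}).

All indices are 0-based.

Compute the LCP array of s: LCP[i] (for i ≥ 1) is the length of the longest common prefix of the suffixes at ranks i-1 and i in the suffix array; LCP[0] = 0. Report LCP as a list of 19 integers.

[0, 1, 2, 2, 3, 1, 1, 2, 0, 2, 1, 3, 2, 1, 0, 1, 4, 1, 5]

rank→(start, suffix):
  0 → (18, 'a')
  1 → (11, 'aaaccbba')
  2 → (0, 'aabbccbbaacaaaccbba')
  3 → (8, 'aacaaaccbba')
  4 → (12, 'aaccbba')
  5 → (1, 'abbccbbaacaaaccbba')
  6 → (9, 'acaaaccbba')
  7 → (13, 'accbba')
  8 → (17, 'ba')
  9 → (7, 'baacaaaccbba')
  10 → (16, 'bba')
  11 → (6, 'bbaacaaaccbba')
  12 → (2, 'bbccbbaacaaaccbba')
  13 → (3, 'bccbbaacaaaccbba')
  14 → (10, 'caaaccbba')
  15 → (15, 'cbba')
  16 → (5, 'cbbaacaaaccbba')
  17 → (14, 'ccbba')
  18 → (4, 'ccbbaacaaaccbba')

SA = [18, 11, 0, 8, 12, 1, 9, 13, 17, 7, 16, 6, 2, 3, 10, 15, 5, 14, 4]
rank  pair      lcp
   1  s[18:],s[11:]  1  'a'
   2  s[11:],s[0:]  2  'aa'
   3  s[0:],s[8:]  2  'aa'
   4  s[8:],s[12:]  3  'aac'
   5  s[12:],s[1:]  1  'a'
   6  s[1:],s[9:]  1  'a'
   7  s[9:],s[13:]  2  'ac'
   8  s[13:],s[17:]  0  ''
   9  s[17:],s[7:]  2  'ba'
  10  s[7:],s[16:]  1  'b'
  11  s[16:],s[6:]  3  'bba'
  12  s[6:],s[2:]  2  'bb'
  13  s[2:],s[3:]  1  'b'
  14  s[3:],s[10:]  0  ''
  15  s[10:],s[15:]  1  'c'
  16  s[15:],s[5:]  4  'cbba'
  17  s[5:],s[14:]  1  'c'
  18  s[14:],s[4:]  5  'ccbba'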